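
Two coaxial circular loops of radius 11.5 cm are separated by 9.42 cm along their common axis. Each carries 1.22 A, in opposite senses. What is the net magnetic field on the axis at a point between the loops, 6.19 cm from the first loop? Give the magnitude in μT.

Each loop contributes B = μ₀IR²/[2(R²+z²)^(3/2)] on the axis, with z measured from that loop.
Loop 1 (z = 0.0619 m): B₁ = 4.55×10⁻⁶ T. Loop 2 (z = 0.0323 m): B₂ = 5.95×10⁻⁶ T.
The fields oppose: B = |B₁ − B₂| = 1.40×10⁻⁶ T.

B ≈ 1.40 μT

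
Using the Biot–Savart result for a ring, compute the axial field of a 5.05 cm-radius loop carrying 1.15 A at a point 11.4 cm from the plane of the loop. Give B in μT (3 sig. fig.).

On the axis of a circular loop, B = μ₀IR² / [2(R²+z²)^(3/2)].
R² + z² = (0.0505)² + (0.114)² = 0.01555 m², and (R²+z²)^(3/2) = 1.94×10⁻³ m³.
B = (4π×10⁻⁷ × 1.15 × 0.00255) / (2 × 1.94×10⁻³) = 9.51×10⁻⁷ T.

B ≈ 0.951 μT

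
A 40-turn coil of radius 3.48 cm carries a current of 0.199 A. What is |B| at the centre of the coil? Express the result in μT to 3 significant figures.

B ≈ 144 μT

For an N-turn flat coil, B = Nμ₀I/(2R) with R = 0.0348 m.
B = 40 × 3.59×10⁻⁶ T = 1.44×10⁻⁴ T.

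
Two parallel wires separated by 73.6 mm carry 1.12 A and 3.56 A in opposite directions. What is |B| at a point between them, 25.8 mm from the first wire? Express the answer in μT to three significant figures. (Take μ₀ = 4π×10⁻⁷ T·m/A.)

Each long wire gives B = μ₀I/(2πd). Distances are d₁ = 0.0258 m and d₂ = 0.0478 m.
B₁ = 8.68×10⁻⁶ T, B₂ = 1.49×10⁻⁵ T.
Between antiparallel currents both contributions point the same way, so they add. B = B₁ + B₂ = 8.68×10⁻⁶ + 1.49×10⁻⁵ = 2.36×10⁻⁵ T.

B ≈ 23.6 μT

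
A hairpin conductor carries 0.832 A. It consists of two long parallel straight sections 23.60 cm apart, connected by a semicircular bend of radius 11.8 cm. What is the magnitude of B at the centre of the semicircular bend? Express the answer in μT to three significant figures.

The semicircular arc contributes B_arc = μ₀I·π/(4πR) = μ₀I/(4R) = 2.22×10⁻⁶ T.
Each semi-infinite lead is at perpendicular distance R = 0.118 m from the centre, with the perpendicular foot at its near end, so it contributes μ₀I/(4πR); both point the same way, together 1.41×10⁻⁶ T.
Arc and leads all point the same direction: B = 2.22×10⁻⁶ + 1.41×10⁻⁶ = 3.63×10⁻⁶ T.

B ≈ 3.63 μT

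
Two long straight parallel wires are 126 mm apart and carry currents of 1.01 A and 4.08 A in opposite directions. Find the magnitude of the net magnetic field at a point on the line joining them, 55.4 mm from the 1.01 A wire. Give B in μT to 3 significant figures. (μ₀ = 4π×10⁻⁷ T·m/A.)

B ≈ 15.2 μT

Each long wire gives B = μ₀I/(2πd). Distances are d₁ = 0.0554 m and d₂ = 0.0706 m.
B₁ = 3.65×10⁻⁶ T, B₂ = 1.16×10⁻⁵ T.
Between antiparallel currents both contributions point the same way, so they add. B = B₁ + B₂ = 3.65×10⁻⁶ + 1.16×10⁻⁵ = 1.52×10⁻⁵ T.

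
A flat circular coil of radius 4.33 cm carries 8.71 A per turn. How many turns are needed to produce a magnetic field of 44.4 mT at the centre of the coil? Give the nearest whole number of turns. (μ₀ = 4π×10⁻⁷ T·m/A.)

N = 351

For an N-turn coil, B = Nμ₀I/(2R). A single turn gives B₁ = 1.26×10⁻⁴ T with R = 0.0433 m.
N = B/B₁ = 4.44×10⁻² / 1.26×10⁻⁴ = 351.30.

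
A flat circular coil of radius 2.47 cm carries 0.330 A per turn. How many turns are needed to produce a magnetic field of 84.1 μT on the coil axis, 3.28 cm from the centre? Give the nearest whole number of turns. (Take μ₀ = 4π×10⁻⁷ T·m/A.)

N = 46

For an N-turn coil, B = Nμ₀IR²/[2(R²+z²)^(3/2)]. A single turn gives B₁ = 1.83×10⁻⁶ T with R = 0.0247 m, z = 0.0328 m.
N = B/B₁ = 8.41×10⁻⁵ / 1.83×10⁻⁶ = 46.02.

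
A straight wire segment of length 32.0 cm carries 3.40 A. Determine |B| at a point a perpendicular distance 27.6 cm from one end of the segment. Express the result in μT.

For a finite straight segment, B = (μ₀I/4πd)(sinθ₁ + sinθ₂), where θ₁, θ₂ are the angles from the perpendicular to each end.
The perpendicular foot is at one end, so the two end-offsets along the wire are 0 and L = 0.32 m.
sinθ₁ = 0/√(0²+0.276²) = 0.0000; sinθ₂ = 0.32/√(0.32²+0.276²) = 0.7572.
B = (4π×10⁻⁷ × 3.40) / (4π × 0.276) × (0.0000 + 0.7572) = 9.33×10⁻⁷ T.

B ≈ 0.933 μT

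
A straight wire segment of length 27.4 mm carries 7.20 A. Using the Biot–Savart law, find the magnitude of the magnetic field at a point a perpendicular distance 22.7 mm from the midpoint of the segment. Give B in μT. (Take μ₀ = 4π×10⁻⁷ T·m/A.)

B ≈ 32.8 μT

For a finite straight segment, B = (μ₀I/4πd)(sinθ₁ + sinθ₂), where θ₁, θ₂ are the angles from the perpendicular to each end.
The perpendicular from the point meets the wire at its midpoint, so each end is L/2 = 0.0137 m away along the wire.
sinθ₁ = 0.0137/√(0.0137²+0.0227²) = 0.5167; sinθ₂ = 0.0137/√(0.0137²+0.0227²) = 0.5167.
B = (4π×10⁻⁷ × 7.20) / (4π × 0.0227) × (0.5167 + 0.5167) = 3.28×10⁻⁵ T.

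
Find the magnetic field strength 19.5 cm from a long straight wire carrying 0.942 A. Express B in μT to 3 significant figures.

For an infinitely long straight wire, B = μ₀I/(2πd).
B = (4π×10⁻⁷ × 0.942) / (2π × 0.195) = 9.66×10⁻⁷ T.

B ≈ 0.966 μT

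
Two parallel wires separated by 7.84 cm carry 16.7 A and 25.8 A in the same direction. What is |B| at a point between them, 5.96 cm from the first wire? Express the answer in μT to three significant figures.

Each long wire gives B = μ₀I/(2πd). Distances are d₁ = 0.0596 m and d₂ = 0.0188 m.
B₁ = 5.60×10⁻⁵ T, B₂ = 2.74×10⁻⁴ T.
Between parallel currents the two contributions point in opposite directions, so they subtract. B = |B₁ − B₂| = |5.60×10⁻⁵ − 2.74×10⁻⁴| = 2.18×10⁻⁴ T.

B ≈ 218 μT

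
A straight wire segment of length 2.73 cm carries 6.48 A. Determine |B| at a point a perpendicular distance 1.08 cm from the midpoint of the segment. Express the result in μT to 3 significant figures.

For a finite straight segment, B = (μ₀I/4πd)(sinθ₁ + sinθ₂), where θ₁, θ₂ are the angles from the perpendicular to each end.
The perpendicular from the point meets the wire at its midpoint, so each end is L/2 = 0.01365 m away along the wire.
sinθ₁ = 0.01365/√(0.01365²+0.0108²) = 0.7842; sinθ₂ = 0.01365/√(0.01365²+0.0108²) = 0.7842.
B = (4π×10⁻⁷ × 6.48) / (4π × 0.0108) × (0.7842 + 0.7842) = 9.41×10⁻⁵ T.

B ≈ 94.1 μT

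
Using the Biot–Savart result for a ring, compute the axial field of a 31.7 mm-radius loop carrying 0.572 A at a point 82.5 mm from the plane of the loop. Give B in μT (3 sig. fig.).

On the axis of a circular loop, B = μ₀IR² / [2(R²+z²)^(3/2)].
R² + z² = (0.0317)² + (0.0825)² = 0.007811 m², and (R²+z²)^(3/2) = 6.90×10⁻⁴ m³.
B = (4π×10⁻⁷ × 0.572 × 0.001005) / (2 × 6.90×10⁻⁴) = 5.23×10⁻⁷ T.

B ≈ 0.523 μT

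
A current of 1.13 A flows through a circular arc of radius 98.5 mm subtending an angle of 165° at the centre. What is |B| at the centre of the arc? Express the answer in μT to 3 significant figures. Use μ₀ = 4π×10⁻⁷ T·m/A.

The Biot–Savart field of a circular arc at its centre is B = μ₀Iφ/(4πR), with φ = 2.88 rad.
B = (4π×10⁻⁷ × 1.13 × 2.88) / (4π × 0.0985) = 3.30×10⁻⁶ T.

B ≈ 3.30 μT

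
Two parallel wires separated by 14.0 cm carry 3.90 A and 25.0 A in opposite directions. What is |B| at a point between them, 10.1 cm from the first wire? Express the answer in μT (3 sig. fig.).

B ≈ 136 μT

Each long wire gives B = μ₀I/(2πd). Distances are d₁ = 0.101 m and d₂ = 0.039 m.
B₁ = 7.72×10⁻⁶ T, B₂ = 1.28×10⁻⁴ T.
Between antiparallel currents both contributions point the same way, so they add. B = B₁ + B₂ = 7.72×10⁻⁶ + 1.28×10⁻⁴ = 1.36×10⁻⁴ T.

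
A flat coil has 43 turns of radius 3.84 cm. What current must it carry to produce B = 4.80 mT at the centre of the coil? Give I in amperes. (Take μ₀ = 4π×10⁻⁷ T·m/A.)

For an N-turn coil, B = Nμ₀I/(2R) with R = 0.0384 m, so I = 2RB/(Nμ₀) = 2 × 0.0384 × 4.80×10⁻³ / (43 × 4π×10⁻⁷) = 6.82 A.

I ≈ 6.82 A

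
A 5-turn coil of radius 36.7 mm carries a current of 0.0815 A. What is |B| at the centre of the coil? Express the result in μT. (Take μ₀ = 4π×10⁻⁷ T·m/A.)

B ≈ 6.98 μT

For an N-turn flat coil, B = Nμ₀I/(2R) with R = 0.0367 m.
B = 5 × 1.40×10⁻⁶ T = 6.98×10⁻⁶ T.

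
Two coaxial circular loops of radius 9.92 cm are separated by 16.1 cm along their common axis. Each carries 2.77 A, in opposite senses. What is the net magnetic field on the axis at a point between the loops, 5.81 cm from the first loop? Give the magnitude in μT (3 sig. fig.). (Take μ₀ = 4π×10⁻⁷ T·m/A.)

Each loop contributes B = μ₀IR²/[2(R²+z²)^(3/2)] on the axis, with z measured from that loop.
Loop 1 (z = 0.0581 m): B₁ = 1.13×10⁻⁵ T. Loop 2 (z = 0.1029 m): B₂ = 5.87×10⁻⁶ T.
The fields oppose: B = |B₁ − B₂| = 5.41×10⁻⁶ T.

B ≈ 5.41 μT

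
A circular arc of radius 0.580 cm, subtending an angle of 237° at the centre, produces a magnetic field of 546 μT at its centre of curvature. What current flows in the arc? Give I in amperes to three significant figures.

For a circular arc, B = μ₀Iφ/(4πR) with φ in radians; here φ = 4.136 rad.
So I = 4πRB/(μ₀φ) = 4π × 0.0058 × 5.46×10⁻⁴ / (4π×10⁻⁷ × 4.136) = 7.66 A.

I ≈ 7.66 A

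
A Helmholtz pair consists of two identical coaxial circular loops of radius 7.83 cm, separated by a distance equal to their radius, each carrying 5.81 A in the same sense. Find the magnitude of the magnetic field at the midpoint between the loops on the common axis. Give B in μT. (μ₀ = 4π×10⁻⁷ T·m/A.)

B ≈ 66.7 μT

Each loop contributes B = μ₀IR²/[2(R²+z²)^(3/2)] on the axis, with z measured from that loop.
Loop 1 (z = 0.03915 m): B₁ = 3.34×10⁻⁵ T. Loop 2 (z = 0.03915 m): B₂ = 3.34×10⁻⁵ T.
The fields add: B = B₁ + B₂ = 6.67×10⁻⁵ T.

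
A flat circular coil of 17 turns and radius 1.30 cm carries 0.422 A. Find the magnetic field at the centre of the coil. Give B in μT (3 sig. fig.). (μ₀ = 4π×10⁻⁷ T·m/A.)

B ≈ 347 μT

For an N-turn flat coil, B = Nμ₀I/(2R) with R = 0.013 m.
B = 17 × 2.04×10⁻⁵ T = 3.47×10⁻⁴ T.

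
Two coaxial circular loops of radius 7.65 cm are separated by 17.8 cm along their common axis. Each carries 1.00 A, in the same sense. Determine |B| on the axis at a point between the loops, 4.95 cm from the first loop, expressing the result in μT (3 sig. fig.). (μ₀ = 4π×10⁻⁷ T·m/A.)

Each loop contributes B = μ₀IR²/[2(R²+z²)^(3/2)] on the axis, with z measured from that loop.
Loop 1 (z = 0.0495 m): B₁ = 4.86×10⁻⁶ T. Loop 2 (z = 0.1285 m): B₂ = 1.10×10⁻⁶ T.
The fields add: B = B₁ + B₂ = 5.96×10⁻⁶ T.

B ≈ 5.96 μT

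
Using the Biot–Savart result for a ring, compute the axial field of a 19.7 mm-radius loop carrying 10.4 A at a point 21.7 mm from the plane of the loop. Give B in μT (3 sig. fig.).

On the axis of a circular loop, B = μ₀IR² / [2(R²+z²)^(3/2)].
R² + z² = (0.0197)² + (0.0217)² = 0.000859 m², and (R²+z²)^(3/2) = 2.52×10⁻⁵ m³.
B = (4π×10⁻⁷ × 10.4 × 0.0003881) / (2 × 2.52×10⁻⁵) = 1.01×10⁻⁴ T.

B ≈ 101 μT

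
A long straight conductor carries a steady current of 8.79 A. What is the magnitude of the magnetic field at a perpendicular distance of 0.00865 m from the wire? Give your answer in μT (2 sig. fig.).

For an infinitely long straight wire, B = μ₀I/(2πd).
B = (4π×10⁻⁷ × 8.79) / (2π × 0.00865) = 2.03×10⁻⁴ T.

B ≈ 200 μT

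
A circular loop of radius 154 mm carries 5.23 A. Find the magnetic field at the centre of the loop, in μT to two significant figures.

B ≈ 21 μT

At the centre of a circular loop the Biot–Savart law gives B = μ₀I/(2R).
B = (4π×10⁻⁷ × 5.23) / (2 × 0.154) = 2.13×10⁻⁵ T.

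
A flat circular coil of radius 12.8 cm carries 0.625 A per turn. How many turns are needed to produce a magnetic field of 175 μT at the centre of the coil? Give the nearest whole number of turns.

For an N-turn coil, B = Nμ₀I/(2R). A single turn gives B₁ = 3.07×10⁻⁶ T with R = 0.128 m.
N = B/B₁ = 1.75×10⁻⁴ / 3.07×10⁻⁶ = 57.04.

N = 57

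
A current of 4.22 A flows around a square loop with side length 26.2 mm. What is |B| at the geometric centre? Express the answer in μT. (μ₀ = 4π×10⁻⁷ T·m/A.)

B ≈ 182 μT

Each side is a finite straight segment at perpendicular distance d = a/(2 tan(π/4)) = 0.0131 m from the centre, with end-angles ±π/4.
One side contributes B₁ = (μ₀I/4πd)·2 sin(π/4) = 4.56×10⁻⁵ T.
All 4 sides add in the same direction: B = 4 × 4.56×10⁻⁵ = 1.82×10⁻⁴ T.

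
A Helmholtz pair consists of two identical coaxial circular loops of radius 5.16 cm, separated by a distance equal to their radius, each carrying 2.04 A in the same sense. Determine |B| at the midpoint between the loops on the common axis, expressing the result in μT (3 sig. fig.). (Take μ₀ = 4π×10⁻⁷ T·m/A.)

Each loop contributes B = μ₀IR²/[2(R²+z²)^(3/2)] on the axis, with z measured from that loop.
Loop 1 (z = 0.0258 m): B₁ = 1.78×10⁻⁵ T. Loop 2 (z = 0.0258 m): B₂ = 1.78×10⁻⁵ T.
The fields add: B = B₁ + B₂ = 3.55×10⁻⁵ T.

B ≈ 35.5 μT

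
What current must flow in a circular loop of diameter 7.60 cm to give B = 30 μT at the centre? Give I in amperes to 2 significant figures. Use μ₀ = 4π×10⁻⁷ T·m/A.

I ≈ 1.8 A

At the centre of a circular loop B = μ₀I/(2R), so I = 2RB/μ₀.
With R = 0.038 m, I = 2 × 0.038 × 3.00×10⁻⁵ / (4π×10⁻⁷) = 1.81 A.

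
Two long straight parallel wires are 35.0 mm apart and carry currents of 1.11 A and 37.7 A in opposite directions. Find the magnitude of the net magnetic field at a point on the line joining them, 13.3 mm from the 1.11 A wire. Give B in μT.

Each long wire gives B = μ₀I/(2πd). Distances are d₁ = 0.0133 m and d₂ = 0.0217 m.
B₁ = 1.67×10⁻⁵ T, B₂ = 3.47×10⁻⁴ T.
Between antiparallel currents both contributions point the same way, so they add. B = B₁ + B₂ = 1.67×10⁻⁵ + 3.47×10⁻⁴ = 3.64×10⁻⁴ T.

B ≈ 364 μT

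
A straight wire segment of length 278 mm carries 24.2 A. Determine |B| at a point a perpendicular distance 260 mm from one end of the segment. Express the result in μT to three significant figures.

B ≈ 6.80 μT

For a finite straight segment, B = (μ₀I/4πd)(sinθ₁ + sinθ₂), where θ₁, θ₂ are the angles from the perpendicular to each end.
The perpendicular foot is at one end, so the two end-offsets along the wire are 0 and L = 0.278 m.
sinθ₁ = 0/√(0²+0.26²) = 0.0000; sinθ₂ = 0.278/√(0.278²+0.26²) = 0.7304.
B = (4π×10⁻⁷ × 24.2) / (4π × 0.26) × (0.0000 + 0.7304) = 6.80×10⁻⁶ T.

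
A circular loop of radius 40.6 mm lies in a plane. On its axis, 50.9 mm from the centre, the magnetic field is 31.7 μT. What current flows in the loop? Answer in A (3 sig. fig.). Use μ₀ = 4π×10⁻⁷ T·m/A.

On the axis of a loop, B = μ₀IR²/[2(R²+z²)^(3/2)], so I = 2B(R²+z²)^(3/2)/(μ₀R²).
R² + z² = 0.001648 + 0.002591 = 0.004239 m²; raised to 3/2 gives 2.76×10⁻⁴ m³.
I = 2 × 3.17×10⁻⁵ × 2.76×10⁻⁴ / (1.26×10⁻⁶ × 0.001648) = 8.45 A.

I ≈ 8.45 A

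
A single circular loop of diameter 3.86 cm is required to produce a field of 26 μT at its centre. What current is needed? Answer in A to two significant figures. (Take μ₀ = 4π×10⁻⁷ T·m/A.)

At the centre of a circular loop B = μ₀I/(2R), so I = 2RB/μ₀.
With R = 0.0193 m, I = 2 × 0.0193 × 2.60×10⁻⁵ / (4π×10⁻⁷) = 0.799 A.

I ≈ 0.80 A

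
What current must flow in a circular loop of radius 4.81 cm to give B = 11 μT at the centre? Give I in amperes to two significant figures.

At the centre of a circular loop B = μ₀I/(2R), so I = 2RB/μ₀.
With R = 0.0481 m, I = 2 × 0.0481 × 1.10×10⁻⁵ / (4π×10⁻⁷) = 0.842 A.

I ≈ 0.84 A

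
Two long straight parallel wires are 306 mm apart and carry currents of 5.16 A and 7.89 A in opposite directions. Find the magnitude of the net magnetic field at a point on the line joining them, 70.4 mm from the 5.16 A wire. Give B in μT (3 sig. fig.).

B ≈ 21.4 μT

Each long wire gives B = μ₀I/(2πd). Distances are d₁ = 0.0704 m and d₂ = 0.2356 m.
B₁ = 1.47×10⁻⁵ T, B₂ = 6.70×10⁻⁶ T.
Between antiparallel currents both contributions point the same way, so they add. B = B₁ + B₂ = 1.47×10⁻⁵ + 6.70×10⁻⁶ = 2.14×10⁻⁵ T.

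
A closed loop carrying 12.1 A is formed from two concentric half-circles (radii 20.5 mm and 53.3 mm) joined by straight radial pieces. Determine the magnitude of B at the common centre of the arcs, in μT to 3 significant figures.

B ≈ 114 μT

The radial connectors point toward the centre, so dl × r̂ = 0 and they contribute nothing.
Each semicircle gives μ₀I/(4R): inner arc 1.85×10⁻⁴ T, outer arc 7.13×10⁻⁵ T.
The two arcs carry current in opposite angular senses, so their fields oppose: B = |1.85×10⁻⁴ − 7.13×10⁻⁵| = 1.14×10⁻⁴ T.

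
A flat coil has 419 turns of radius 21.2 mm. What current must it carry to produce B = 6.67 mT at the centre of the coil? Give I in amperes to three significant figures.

For an N-turn coil, B = Nμ₀I/(2R) with R = 0.0212 m, so I = 2RB/(Nμ₀) = 2 × 0.0212 × 6.67×10⁻³ / (419 × 4π×10⁻⁷) = 0.537 A.

I ≈ 0.537 A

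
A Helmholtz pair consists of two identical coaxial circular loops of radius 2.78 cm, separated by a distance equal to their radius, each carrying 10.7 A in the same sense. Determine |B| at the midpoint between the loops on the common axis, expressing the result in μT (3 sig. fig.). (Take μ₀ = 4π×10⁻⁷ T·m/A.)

B ≈ 346 μT

Each loop contributes B = μ₀IR²/[2(R²+z²)^(3/2)] on the axis, with z measured from that loop.
Loop 1 (z = 0.0139 m): B₁ = 1.73×10⁻⁴ T. Loop 2 (z = 0.0139 m): B₂ = 1.73×10⁻⁴ T.
The fields add: B = B₁ + B₂ = 3.46×10⁻⁴ T.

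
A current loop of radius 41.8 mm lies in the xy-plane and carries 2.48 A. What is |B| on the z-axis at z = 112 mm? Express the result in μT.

B ≈ 1.59 μT

On the axis of a circular loop, B = μ₀IR² / [2(R²+z²)^(3/2)].
R² + z² = (0.0418)² + (0.112)² = 0.01429 m², and (R²+z²)^(3/2) = 1.71×10⁻³ m³.
B = (4π×10⁻⁷ × 2.48 × 0.001747) / (2 × 1.71×10⁻³) = 1.59×10⁻⁶ T.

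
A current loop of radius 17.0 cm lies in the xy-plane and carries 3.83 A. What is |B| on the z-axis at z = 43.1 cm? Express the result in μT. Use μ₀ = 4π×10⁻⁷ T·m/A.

B ≈ 0.699 μT

On the axis of a circular loop, B = μ₀IR² / [2(R²+z²)^(3/2)].
R² + z² = (0.17)² + (0.431)² = 0.2147 m², and (R²+z²)^(3/2) = 9.95×10⁻² m³.
B = (4π×10⁻⁷ × 3.83 × 0.0289) / (2 × 9.95×10⁻²) = 6.99×10⁻⁷ T.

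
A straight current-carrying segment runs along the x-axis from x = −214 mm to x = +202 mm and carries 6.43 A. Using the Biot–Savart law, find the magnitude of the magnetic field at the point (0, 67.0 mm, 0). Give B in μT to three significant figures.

For a finite straight segment, B = (μ₀I/4πd)(sinθ₁ + sinθ₂), where θ₁, θ₂ are the angles from the perpendicular to each end.
The perpendicular distance is d = 0.067 m; the end-offsets along the wire are a = 0.214 m and b = 0.202 m.
sinθ₁ = 0.214/√(0.214²+0.067²) = 0.9543; sinθ₂ = 0.202/√(0.202²+0.067²) = 0.9492.
B = (4π×10⁻⁷ × 6.43) / (4π × 0.067) × (0.9543 + 0.9492) = 1.83×10⁻⁵ T.

B ≈ 18.3 μT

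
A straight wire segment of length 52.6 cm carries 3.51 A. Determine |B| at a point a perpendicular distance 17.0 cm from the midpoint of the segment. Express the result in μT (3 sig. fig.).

B ≈ 3.47 μT

For a finite straight segment, B = (μ₀I/4πd)(sinθ₁ + sinθ₂), where θ₁, θ₂ are the angles from the perpendicular to each end.
The perpendicular from the point meets the wire at its midpoint, so each end is L/2 = 0.263 m away along the wire.
sinθ₁ = 0.263/√(0.263²+0.17²) = 0.8398; sinθ₂ = 0.263/√(0.263²+0.17²) = 0.8398.
B = (4π×10⁻⁷ × 3.51) / (4π × 0.17) × (0.8398 + 0.8398) = 3.47×10⁻⁶ T.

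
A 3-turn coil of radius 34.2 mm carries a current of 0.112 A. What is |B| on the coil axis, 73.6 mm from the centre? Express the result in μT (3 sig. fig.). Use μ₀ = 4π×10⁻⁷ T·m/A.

B ≈ 0.462 μT

For an N-turn flat coil, B = Nμ₀IR²/[2(R²+z²)^(3/2)] with R = 0.0342 m, z = 0.0736 m.
B = 3 × 1.54×10⁻⁷ T = 4.62×10⁻⁷ T.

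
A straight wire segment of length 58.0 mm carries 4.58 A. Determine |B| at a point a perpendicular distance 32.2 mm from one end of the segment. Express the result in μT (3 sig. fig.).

For a finite straight segment, B = (μ₀I/4πd)(sinθ₁ + sinθ₂), where θ₁, θ₂ are the angles from the perpendicular to each end.
The perpendicular foot is at one end, so the two end-offsets along the wire are 0 and L = 0.058 m.
sinθ₁ = 0/√(0²+0.0322²) = 0.0000; sinθ₂ = 0.058/√(0.058²+0.0322²) = 0.8743.
B = (4π×10⁻⁷ × 4.58) / (4π × 0.0322) × (0.0000 + 0.8743) = 1.24×10⁻⁵ T.

B ≈ 12.4 μT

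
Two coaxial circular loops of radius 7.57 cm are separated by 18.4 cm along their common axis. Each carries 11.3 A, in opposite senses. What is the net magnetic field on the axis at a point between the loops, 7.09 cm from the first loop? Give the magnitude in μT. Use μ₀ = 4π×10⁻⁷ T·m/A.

B ≈ 20.3 μT

Each loop contributes B = μ₀IR²/[2(R²+z²)^(3/2)] on the axis, with z measured from that loop.
Loop 1 (z = 0.0709 m): B₁ = 3.65×10⁻⁵ T. Loop 2 (z = 0.1131 m): B₂ = 1.61×10⁻⁵ T.
The fields oppose: B = |B₁ − B₂| = 2.03×10⁻⁵ T.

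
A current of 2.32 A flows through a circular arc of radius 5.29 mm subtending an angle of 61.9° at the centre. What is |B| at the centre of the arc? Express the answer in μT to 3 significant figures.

B ≈ 47.4 μT

The Biot–Savart field of a circular arc at its centre is B = μ₀Iφ/(4πR), with φ = 1.08 rad.
B = (4π×10⁻⁷ × 2.32 × 1.08) / (4π × 0.00529) = 4.74×10⁻⁵ T.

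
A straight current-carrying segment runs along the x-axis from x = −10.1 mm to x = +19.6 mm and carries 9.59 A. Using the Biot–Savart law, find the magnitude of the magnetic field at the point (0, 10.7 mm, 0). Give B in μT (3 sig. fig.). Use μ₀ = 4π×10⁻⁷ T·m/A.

B ≈ 140 μT

For a finite straight segment, B = (μ₀I/4πd)(sinθ₁ + sinθ₂), where θ₁, θ₂ are the angles from the perpendicular to each end.
The perpendicular distance is d = 0.0107 m; the end-offsets along the wire are a = 0.0101 m and b = 0.0196 m.
sinθ₁ = 0.0101/√(0.0101²+0.0107²) = 0.6864; sinθ₂ = 0.0196/√(0.0196²+0.0107²) = 0.8777.
B = (4π×10⁻⁷ × 9.59) / (4π × 0.0107) × (0.6864 + 0.8777) = 1.40×10⁻⁴ T.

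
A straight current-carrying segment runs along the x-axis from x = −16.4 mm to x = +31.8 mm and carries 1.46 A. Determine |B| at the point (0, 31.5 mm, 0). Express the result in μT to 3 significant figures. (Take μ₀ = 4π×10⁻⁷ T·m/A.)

B ≈ 5.43 μT

For a finite straight segment, B = (μ₀I/4πd)(sinθ₁ + sinθ₂), where θ₁, θ₂ are the angles from the perpendicular to each end.
The perpendicular distance is d = 0.0315 m; the end-offsets along the wire are a = 0.0164 m and b = 0.0318 m.
sinθ₁ = 0.0164/√(0.0164²+0.0315²) = 0.4618; sinθ₂ = 0.0318/√(0.0318²+0.0315²) = 0.7105.
B = (4π×10⁻⁷ × 1.46) / (4π × 0.0315) × (0.4618 + 0.7105) = 5.43×10⁻⁶ T.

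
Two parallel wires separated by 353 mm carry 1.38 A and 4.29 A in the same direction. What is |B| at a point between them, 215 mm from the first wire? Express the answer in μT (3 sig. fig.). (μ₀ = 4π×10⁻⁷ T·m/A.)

Each long wire gives B = μ₀I/(2πd). Distances are d₁ = 0.215 m and d₂ = 0.138 m.
B₁ = 1.28×10⁻⁶ T, B₂ = 6.22×10⁻⁶ T.
Between parallel currents the two contributions point in opposite directions, so they subtract. B = |B₁ − B₂| = |1.28×10⁻⁶ − 6.22×10⁻⁶| = 4.93×10⁻⁶ T.

B ≈ 4.93 μT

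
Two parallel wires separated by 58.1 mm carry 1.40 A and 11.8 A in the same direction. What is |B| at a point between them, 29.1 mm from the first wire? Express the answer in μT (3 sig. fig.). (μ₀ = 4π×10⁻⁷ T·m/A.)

B ≈ 71.8 μT

Each long wire gives B = μ₀I/(2πd). Distances are d₁ = 0.0291 m and d₂ = 0.029 m.
B₁ = 9.62×10⁻⁶ T, B₂ = 8.14×10⁻⁵ T.
Between parallel currents the two contributions point in opposite directions, so they subtract. B = |B₁ − B₂| = |9.62×10⁻⁶ − 8.14×10⁻⁵| = 7.18×10⁻⁵ T.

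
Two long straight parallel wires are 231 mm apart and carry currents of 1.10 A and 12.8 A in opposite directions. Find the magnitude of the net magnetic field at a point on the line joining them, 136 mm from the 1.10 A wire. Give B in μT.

Each long wire gives B = μ₀I/(2πd). Distances are d₁ = 0.136 m and d₂ = 0.095 m.
B₁ = 1.62×10⁻⁶ T, B₂ = 2.69×10⁻⁵ T.
Between antiparallel currents both contributions point the same way, so they add. B = B₁ + B₂ = 1.62×10⁻⁶ + 2.69×10⁻⁵ = 2.86×10⁻⁵ T.

B ≈ 28.6 μT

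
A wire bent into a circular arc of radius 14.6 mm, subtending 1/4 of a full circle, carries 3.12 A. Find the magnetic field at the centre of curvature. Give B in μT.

B ≈ 33.6 μT

The Biot–Savart field of a circular arc at its centre is B = μ₀Iφ/(4πR), with φ = 1.571 rad.
B = (4π×10⁻⁷ × 3.12 × 1.571) / (4π × 0.0146) = 3.36×10⁻⁵ T.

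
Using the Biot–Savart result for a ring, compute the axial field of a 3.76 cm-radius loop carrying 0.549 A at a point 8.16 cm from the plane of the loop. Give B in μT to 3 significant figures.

B ≈ 0.672 μT

On the axis of a circular loop, B = μ₀IR² / [2(R²+z²)^(3/2)].
R² + z² = (0.0376)² + (0.0816)² = 0.008072 m², and (R²+z²)^(3/2) = 7.25×10⁻⁴ m³.
B = (4π×10⁻⁷ × 0.549 × 0.001414) / (2 × 7.25×10⁻⁴) = 6.72×10⁻⁷ T.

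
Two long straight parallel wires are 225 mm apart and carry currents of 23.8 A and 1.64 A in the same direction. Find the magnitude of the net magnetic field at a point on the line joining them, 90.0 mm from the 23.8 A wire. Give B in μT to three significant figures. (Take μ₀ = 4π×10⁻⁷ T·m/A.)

Each long wire gives B = μ₀I/(2πd). Distances are d₁ = 0.09 m and d₂ = 0.135 m.
B₁ = 5.29×10⁻⁵ T, B₂ = 2.43×10⁻⁶ T.
Between parallel currents the two contributions point in opposite directions, so they subtract. B = |B₁ − B₂| = |5.29×10⁻⁵ − 2.43×10⁻⁶| = 5.05×10⁻⁵ T.

B ≈ 50.5 μT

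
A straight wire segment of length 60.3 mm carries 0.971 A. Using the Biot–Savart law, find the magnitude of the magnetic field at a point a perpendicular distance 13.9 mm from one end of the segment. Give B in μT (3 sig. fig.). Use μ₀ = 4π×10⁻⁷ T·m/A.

B ≈ 6.81 μT

For a finite straight segment, B = (μ₀I/4πd)(sinθ₁ + sinθ₂), where θ₁, θ₂ are the angles from the perpendicular to each end.
The perpendicular foot is at one end, so the two end-offsets along the wire are 0 and L = 0.0603 m.
sinθ₁ = 0/√(0²+0.0139²) = 0.0000; sinθ₂ = 0.0603/√(0.0603²+0.0139²) = 0.9744.
B = (4π×10⁻⁷ × 0.971) / (4π × 0.0139) × (0.0000 + 0.9744) = 6.81×10⁻⁶ T.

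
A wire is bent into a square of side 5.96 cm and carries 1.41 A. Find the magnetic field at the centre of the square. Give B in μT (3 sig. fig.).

Each side is a finite straight segment at perpendicular distance d = a/(2 tan(π/4)) = 0.0298 m from the centre, with end-angles ±π/4.
One side contributes B₁ = (μ₀I/4πd)·2 sin(π/4) = 6.69×10⁻⁶ T.
All 4 sides add in the same direction: B = 4 × 6.69×10⁻⁶ = 2.68×10⁻⁵ T.

B ≈ 26.8 μT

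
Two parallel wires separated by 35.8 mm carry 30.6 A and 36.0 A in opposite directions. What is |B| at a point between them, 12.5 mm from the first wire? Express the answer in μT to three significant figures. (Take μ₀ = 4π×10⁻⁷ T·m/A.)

Each long wire gives B = μ₀I/(2πd). Distances are d₁ = 0.0125 m and d₂ = 0.0233 m.
B₁ = 4.90×10⁻⁴ T, B₂ = 3.09×10⁻⁴ T.
Between antiparallel currents both contributions point the same way, so they add. B = B₁ + B₂ = 4.90×10⁻⁴ + 3.09×10⁻⁴ = 7.99×10⁻⁴ T.

B ≈ 799 μT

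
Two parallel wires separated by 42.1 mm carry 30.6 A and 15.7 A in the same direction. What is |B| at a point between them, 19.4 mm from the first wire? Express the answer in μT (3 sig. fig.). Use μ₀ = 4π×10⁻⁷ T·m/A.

B ≈ 177 μT

Each long wire gives B = μ₀I/(2πd). Distances are d₁ = 0.0194 m and d₂ = 0.0227 m.
B₁ = 3.15×10⁻⁴ T, B₂ = 1.38×10⁻⁴ T.
Between parallel currents the two contributions point in opposite directions, so they subtract. B = |B₁ − B₂| = |3.15×10⁻⁴ − 1.38×10⁻⁴| = 1.77×10⁻⁴ T.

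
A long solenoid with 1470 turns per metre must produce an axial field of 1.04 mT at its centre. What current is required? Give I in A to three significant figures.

Inside a long solenoid B = μ₀nI with n = 1470 m⁻¹, so I = B/(μ₀n).
I = 1.04×10⁻³ / (4π×10⁻⁷ × 1470) = 0.563 A.

I ≈ 0.563 A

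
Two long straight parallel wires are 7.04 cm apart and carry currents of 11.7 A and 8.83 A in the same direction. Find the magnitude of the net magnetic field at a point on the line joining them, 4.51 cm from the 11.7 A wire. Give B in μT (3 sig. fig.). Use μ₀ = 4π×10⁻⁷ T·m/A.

B ≈ 17.9 μT

Each long wire gives B = μ₀I/(2πd). Distances are d₁ = 0.0451 m and d₂ = 0.0253 m.
B₁ = 5.19×10⁻⁵ T, B₂ = 6.98×10⁻⁵ T.
Between parallel currents the two contributions point in opposite directions, so they subtract. B = |B₁ − B₂| = |5.19×10⁻⁵ − 6.98×10⁻⁵| = 1.79×10⁻⁵ T.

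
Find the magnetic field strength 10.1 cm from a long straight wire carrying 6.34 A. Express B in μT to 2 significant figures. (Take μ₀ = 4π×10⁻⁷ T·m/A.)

B ≈ 13 μT

For an infinitely long straight wire, B = μ₀I/(2πd).
B = (4π×10⁻⁷ × 6.34) / (2π × 0.101) = 1.26×10⁻⁵ T.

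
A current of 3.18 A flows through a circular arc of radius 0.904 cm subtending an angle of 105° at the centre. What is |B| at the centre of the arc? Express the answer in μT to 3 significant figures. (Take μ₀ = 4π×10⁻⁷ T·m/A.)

The Biot–Savart field of a circular arc at its centre is B = μ₀Iφ/(4πR), with φ = 1.833 rad.
B = (4π×10⁻⁷ × 3.18 × 1.833) / (4π × 0.00904) = 6.45×10⁻⁵ T.

B ≈ 64.5 μT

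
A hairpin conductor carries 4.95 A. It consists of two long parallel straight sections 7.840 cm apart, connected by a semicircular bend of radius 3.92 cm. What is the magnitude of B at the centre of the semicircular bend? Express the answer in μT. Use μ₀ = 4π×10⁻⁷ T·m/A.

B ≈ 64.9 μT

The semicircular arc contributes B_arc = μ₀I·π/(4πR) = μ₀I/(4R) = 3.97×10⁻⁵ T.
Each semi-infinite lead is at perpendicular distance R = 0.0392 m from the centre, with the perpendicular foot at its near end, so it contributes μ₀I/(4πR); both point the same way, together 2.53×10⁻⁵ T.
Arc and leads all point the same direction: B = 3.97×10⁻⁵ + 2.53×10⁻⁵ = 6.49×10⁻⁵ T.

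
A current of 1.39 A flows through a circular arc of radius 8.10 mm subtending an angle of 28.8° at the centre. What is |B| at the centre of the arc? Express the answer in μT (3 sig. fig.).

B ≈ 8.63 μT

The Biot–Savart field of a circular arc at its centre is B = μ₀Iφ/(4πR), with φ = 0.5027 rad.
B = (4π×10⁻⁷ × 1.39 × 0.5027) / (4π × 0.0081) = 8.63×10⁻⁶ T.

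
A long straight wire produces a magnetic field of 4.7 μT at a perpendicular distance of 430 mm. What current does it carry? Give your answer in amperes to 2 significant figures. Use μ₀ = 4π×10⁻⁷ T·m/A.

For a long straight wire B = μ₀I/(2πd), so I = 2πdB/μ₀.
I = 2π × 0.43 × 4.70×10⁻⁶ / (4π×10⁻⁷) = 10.1 A.

I ≈ 10 A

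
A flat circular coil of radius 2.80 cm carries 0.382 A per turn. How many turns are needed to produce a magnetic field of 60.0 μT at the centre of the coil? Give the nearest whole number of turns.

For an N-turn coil, B = Nμ₀I/(2R). A single turn gives B₁ = 8.57×10⁻⁶ T with R = 0.028 m.
N = B/B₁ = 6.00×10⁻⁵ / 8.57×10⁻⁶ = 7.00.

N = 7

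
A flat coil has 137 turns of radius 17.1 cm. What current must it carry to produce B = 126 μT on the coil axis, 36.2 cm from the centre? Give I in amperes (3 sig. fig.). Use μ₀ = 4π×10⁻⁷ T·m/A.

For an N-turn coil, B = Nμ₀IR²/[2(R²+z²)^(3/2)] with R = 0.171 m, z = 0.362 m, so I = 2B(R²+z²)^(3/2)/(Nμ₀R²) = 2 × 1.26×10⁻⁴ × 6.42×10⁻² / (137 × 4π×10⁻⁷ × 0.02924) = 3.21 A.

I ≈ 3.21 A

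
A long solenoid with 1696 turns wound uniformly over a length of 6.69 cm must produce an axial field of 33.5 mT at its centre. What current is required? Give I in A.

I ≈ 1.05 A

Inside a long solenoid B = μ₀nI with n = 2.535×10⁴ m⁻¹, so I = B/(μ₀n).
I = 3.35×10⁻² / (4π×10⁻⁷ × 2.535×10⁴) = 1.05 A.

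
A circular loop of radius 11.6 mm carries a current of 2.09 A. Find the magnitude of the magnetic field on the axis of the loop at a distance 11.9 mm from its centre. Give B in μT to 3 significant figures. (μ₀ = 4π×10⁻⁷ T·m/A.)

On the axis of a circular loop, B = μ₀IR² / [2(R²+z²)^(3/2)].
R² + z² = (0.0116)² + (0.0119)² = 0.0002762 m², and (R²+z²)^(3/2) = 4.59×10⁻⁶ m³.
B = (4π×10⁻⁷ × 2.09 × 0.0001346) / (2 × 4.59×10⁻⁶) = 3.85×10⁻⁵ T.

B ≈ 38.5 μT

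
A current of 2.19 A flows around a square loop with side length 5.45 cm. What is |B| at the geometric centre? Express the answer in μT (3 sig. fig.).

B ≈ 45.5 μT

Each side is a finite straight segment at perpendicular distance d = a/(2 tan(π/4)) = 0.02725 m from the centre, with end-angles ±π/4.
One side contributes B₁ = (μ₀I/4πd)·2 sin(π/4) = 1.14×10⁻⁵ T.
All 4 sides add in the same direction: B = 4 × 1.14×10⁻⁵ = 4.55×10⁻⁵ T.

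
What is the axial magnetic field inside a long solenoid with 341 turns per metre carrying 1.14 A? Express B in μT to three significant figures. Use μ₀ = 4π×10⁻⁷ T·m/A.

Inside a long solenoid, B = μ₀nI with n = 341 turns/m.
B = 4π×10⁻⁷ × 341 × 1.14 = 4.89×10⁻⁴ T.

B ≈ 489 μT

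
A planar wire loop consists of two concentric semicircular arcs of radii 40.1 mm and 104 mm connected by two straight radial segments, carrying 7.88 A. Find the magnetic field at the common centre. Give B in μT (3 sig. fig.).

The radial connectors point toward the centre, so dl × r̂ = 0 and they contribute nothing.
Each semicircle gives μ₀I/(4R): inner arc 6.17×10⁻⁵ T, outer arc 2.38×10⁻⁵ T.
The two arcs carry current in opposite angular senses, so their fields oppose: B = |6.17×10⁻⁵ − 2.38×10⁻⁵| = 3.79×10⁻⁵ T.

B ≈ 37.9 μT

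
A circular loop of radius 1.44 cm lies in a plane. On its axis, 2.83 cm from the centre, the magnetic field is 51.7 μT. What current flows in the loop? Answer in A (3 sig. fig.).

I ≈ 12.7 A

On the axis of a loop, B = μ₀IR²/[2(R²+z²)^(3/2)], so I = 2B(R²+z²)^(3/2)/(μ₀R²).
R² + z² = 0.0002074 + 0.0008009 = 0.001008 m²; raised to 3/2 gives 3.20×10⁻⁵ m³.
I = 2 × 5.17×10⁻⁵ × 3.20×10⁻⁵ / (1.26×10⁻⁶ × 0.0002074) = 12.7 A.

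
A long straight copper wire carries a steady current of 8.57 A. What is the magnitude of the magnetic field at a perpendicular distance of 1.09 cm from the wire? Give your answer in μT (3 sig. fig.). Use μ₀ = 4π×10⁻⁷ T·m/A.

B ≈ 157 μT

For an infinitely long straight wire, B = μ₀I/(2πd).
B = (4π×10⁻⁷ × 8.57) / (2π × 0.0109) = 1.57×10⁻⁴ T.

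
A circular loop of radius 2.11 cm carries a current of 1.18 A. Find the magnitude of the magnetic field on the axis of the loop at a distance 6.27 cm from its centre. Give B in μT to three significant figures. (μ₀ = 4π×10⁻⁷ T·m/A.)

B ≈ 1.14 μT

On the axis of a circular loop, B = μ₀IR² / [2(R²+z²)^(3/2)].
R² + z² = (0.0211)² + (0.0627)² = 0.004376 m², and (R²+z²)^(3/2) = 2.90×10⁻⁴ m³.
B = (4π×10⁻⁷ × 1.18 × 0.0004452) / (2 × 2.90×10⁻⁴) = 1.14×10⁻⁶ T.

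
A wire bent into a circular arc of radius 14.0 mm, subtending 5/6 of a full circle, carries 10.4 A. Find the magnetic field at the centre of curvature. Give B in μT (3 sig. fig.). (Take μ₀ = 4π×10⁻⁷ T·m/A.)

The Biot–Savart field of a circular arc at its centre is B = μ₀Iφ/(4πR), with φ = 5.236 rad.
B = (4π×10⁻⁷ × 10.4 × 5.236) / (4π × 0.014) = 3.89×10⁻⁴ T.

B ≈ 389 μT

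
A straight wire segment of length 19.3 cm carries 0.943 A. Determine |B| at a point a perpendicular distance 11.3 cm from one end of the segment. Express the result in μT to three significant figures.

B ≈ 0.720 μT

For a finite straight segment, B = (μ₀I/4πd)(sinθ₁ + sinθ₂), where θ₁, θ₂ are the angles from the perpendicular to each end.
The perpendicular foot is at one end, so the two end-offsets along the wire are 0 and L = 0.193 m.
sinθ₁ = 0/√(0²+0.113²) = 0.0000; sinθ₂ = 0.193/√(0.193²+0.113²) = 0.8630.
B = (4π×10⁻⁷ × 0.943) / (4π × 0.113) × (0.0000 + 0.8630) = 7.20×10⁻⁷ T.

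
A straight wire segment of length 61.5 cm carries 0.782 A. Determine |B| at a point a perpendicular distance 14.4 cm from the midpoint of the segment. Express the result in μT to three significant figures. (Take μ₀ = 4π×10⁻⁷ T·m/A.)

B ≈ 0.984 μT

For a finite straight segment, B = (μ₀I/4πd)(sinθ₁ + sinθ₂), where θ₁, θ₂ are the angles from the perpendicular to each end.
The perpendicular from the point meets the wire at its midpoint, so each end is L/2 = 0.3075 m away along the wire.
sinθ₁ = 0.3075/√(0.3075²+0.144²) = 0.9056; sinθ₂ = 0.3075/√(0.3075²+0.144²) = 0.9056.
B = (4π×10⁻⁷ × 0.782) / (4π × 0.144) × (0.9056 + 0.9056) = 9.84×10⁻⁷ T.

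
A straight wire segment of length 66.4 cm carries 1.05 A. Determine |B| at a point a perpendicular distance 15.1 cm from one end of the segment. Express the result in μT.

B ≈ 0.678 μT

For a finite straight segment, B = (μ₀I/4πd)(sinθ₁ + sinθ₂), where θ₁, θ₂ are the angles from the perpendicular to each end.
The perpendicular foot is at one end, so the two end-offsets along the wire are 0 and L = 0.664 m.
sinθ₁ = 0/√(0²+0.151²) = 0.0000; sinθ₂ = 0.664/√(0.664²+0.151²) = 0.9751.
B = (4π×10⁻⁷ × 1.05) / (4π × 0.151) × (0.0000 + 0.9751) = 6.78×10⁻⁷ T.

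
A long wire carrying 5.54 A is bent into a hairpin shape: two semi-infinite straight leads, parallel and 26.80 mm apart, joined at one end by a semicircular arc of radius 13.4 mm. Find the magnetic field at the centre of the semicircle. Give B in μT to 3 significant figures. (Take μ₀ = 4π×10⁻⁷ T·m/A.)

The semicircular arc contributes B_arc = μ₀I·π/(4πR) = μ₀I/(4R) = 1.30×10⁻⁴ T.
Each semi-infinite lead is at perpendicular distance R = 0.0134 m from the centre, with the perpendicular foot at its near end, so it contributes μ₀I/(4πR); both point the same way, together 8.27×10⁻⁵ T.
Arc and leads all point the same direction: B = 1.30×10⁻⁴ + 8.27×10⁻⁵ = 2.13×10⁻⁴ T.

B ≈ 213 μT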